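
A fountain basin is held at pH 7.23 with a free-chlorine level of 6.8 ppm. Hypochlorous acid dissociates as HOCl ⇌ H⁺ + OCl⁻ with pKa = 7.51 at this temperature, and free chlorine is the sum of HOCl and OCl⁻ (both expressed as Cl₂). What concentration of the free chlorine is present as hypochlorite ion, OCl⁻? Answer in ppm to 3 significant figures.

2.34 ppm

[OCl⁻]/[HOCl] = 10^(pH − pKa) = 10^(7.23 − 7.51) = 10^-0.28 = 0.5248.
Fraction as HOCl = 1 / (1 + 0.5248) = 0.6558.
OCl⁻ = (1 − 0.6558) × 6.8 ppm = 2.34 ppm.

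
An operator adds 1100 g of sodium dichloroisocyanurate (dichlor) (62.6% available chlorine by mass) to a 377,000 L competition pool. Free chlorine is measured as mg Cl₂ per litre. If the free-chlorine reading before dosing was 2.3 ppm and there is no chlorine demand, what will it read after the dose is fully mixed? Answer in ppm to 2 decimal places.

Available chlorine delivered: 1100 g × 0.626 = 688.6 g as Cl₂.
Concentration rise: 688.6 g / 377,000 L = 1.827 mg/L = 1.83 ppm.
Final FC: 2.3 + 1.83 = 4.13 ppm.

4.13 ppm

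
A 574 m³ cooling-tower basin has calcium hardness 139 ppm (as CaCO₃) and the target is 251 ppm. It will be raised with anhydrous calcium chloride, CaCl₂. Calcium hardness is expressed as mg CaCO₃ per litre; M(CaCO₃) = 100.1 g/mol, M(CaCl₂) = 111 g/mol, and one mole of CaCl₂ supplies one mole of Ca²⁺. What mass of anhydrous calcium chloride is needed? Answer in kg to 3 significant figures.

Volume: 574 m³ = 574,000 L.
Hardness to add: (251 − 139) = 112 mg/L as CaCO₃ × 574,000 L = 64,290 g as CaCO₃.
Moles of Ca²⁺ (1 mol Ca²⁺ ≡ 1 mol CaCO₃): 64,290 / 100.1 g/mol = 642.2 mol.
Mass of CaCl₂: 642.2 × 111 = 71,290 g.

71.3 kg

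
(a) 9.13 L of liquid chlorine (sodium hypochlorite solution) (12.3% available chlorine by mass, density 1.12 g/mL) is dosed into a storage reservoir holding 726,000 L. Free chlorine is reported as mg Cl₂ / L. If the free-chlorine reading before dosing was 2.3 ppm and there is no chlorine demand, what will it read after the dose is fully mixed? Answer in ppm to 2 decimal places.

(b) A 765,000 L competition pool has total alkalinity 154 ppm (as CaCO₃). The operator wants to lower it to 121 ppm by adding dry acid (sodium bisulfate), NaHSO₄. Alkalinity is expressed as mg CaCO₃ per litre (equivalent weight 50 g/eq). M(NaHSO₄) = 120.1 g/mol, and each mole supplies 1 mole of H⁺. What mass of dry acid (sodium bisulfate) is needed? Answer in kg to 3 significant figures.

(a) 4.03 ppm; (b) 60.6 kg

(a) Mass of solution: 9.13 L × 1000 mL/L × 1.12 g/mL = 10,230 g.
(a) Available chlorine delivered: 10,230 g × 0.123 = 1258 g as Cl₂.
(a) Concentration rise: 1258 g / 726,000 L = 1.732 mg/L = 1.73 ppm.
(a) Final FC: 2.3 + 1.73 = 4.03 ppm.

(b) Alkalinity to neutralize: (154 − 121) = 33 mg/L as CaCO₃ × 765,000 L = 25,240 g as CaCO₃.
(b) Equivalents of H⁺ required: 25,240 ÷ 50 g/eq = 504.9 eq = 504.9 mol NaHSO₄.
(b) Mass of NaHSO₄: 504.9 × 120.1 = 60,640 g.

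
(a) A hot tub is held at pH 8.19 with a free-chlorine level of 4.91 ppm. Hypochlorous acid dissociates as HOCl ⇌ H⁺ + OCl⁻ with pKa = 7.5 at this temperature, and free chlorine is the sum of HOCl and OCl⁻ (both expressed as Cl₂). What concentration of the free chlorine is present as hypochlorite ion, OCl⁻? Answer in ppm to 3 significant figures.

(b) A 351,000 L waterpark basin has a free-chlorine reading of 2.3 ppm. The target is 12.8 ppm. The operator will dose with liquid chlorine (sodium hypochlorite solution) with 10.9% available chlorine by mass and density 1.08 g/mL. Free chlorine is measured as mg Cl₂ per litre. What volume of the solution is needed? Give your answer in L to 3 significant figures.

(a) 4.08 ppm; (b) 31.3 L

(a) [OCl⁻]/[HOCl] = 10^(pH − pKa) = 10^(8.19 − 7.5) = 10^0.69 = 4.898.
(a) Fraction as HOCl = 1 / (1 + 4.898) = 0.1696.
(a) OCl⁻ = (1 − 0.1696) × 4.91 ppm = 4.077 ppm.

(b) Chlorine deficit: 12.8 − 2.3 = 10.5 ppm = 10.5 mg/L as Cl₂.
(b) Cl₂ equivalent needed: 10.5 mg/L × 351,000 L = 3,686,000 mg = 3686 g.
(b) Product at 10.9% available chlorine: 3686 / 0.109 = 33,810 g.
(b) Volume at density 1.08 g/mL: 33,810 g ÷ 1.08 g/mL = 31,310 mL.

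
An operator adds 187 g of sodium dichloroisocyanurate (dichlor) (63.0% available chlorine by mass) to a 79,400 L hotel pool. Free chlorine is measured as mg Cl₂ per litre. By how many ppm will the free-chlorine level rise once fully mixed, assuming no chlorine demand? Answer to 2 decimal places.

1.48 ppm

Available chlorine delivered: 187 g × 0.63 = 117.8 g as Cl₂.
Concentration rise: 117.8 g / 79,400 L = 1.484 mg/L = 1.48 ppm.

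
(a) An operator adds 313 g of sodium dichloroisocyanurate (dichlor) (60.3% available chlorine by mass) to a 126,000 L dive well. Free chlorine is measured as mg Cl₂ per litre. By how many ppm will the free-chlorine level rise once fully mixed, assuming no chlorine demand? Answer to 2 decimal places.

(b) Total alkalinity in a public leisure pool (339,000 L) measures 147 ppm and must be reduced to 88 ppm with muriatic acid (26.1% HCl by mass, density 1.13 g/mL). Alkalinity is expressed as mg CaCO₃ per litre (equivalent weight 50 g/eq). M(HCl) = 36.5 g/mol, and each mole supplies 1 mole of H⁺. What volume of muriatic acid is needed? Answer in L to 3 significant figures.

(a) 1.50 ppm; (b) 49.5 L

(a) Available chlorine delivered: 313 g × 0.603 = 188.7 g as Cl₂.
(a) Concentration rise: 188.7 g / 126,000 L = 1.498 mg/L = 1.50 ppm.

(b) Alkalinity to neutralize: (147 − 88) = 59 mg/L as CaCO₃ × 339,000 L = 20,000 g as CaCO₃.
(b) Equivalents of H⁺ required: 20,000 ÷ 50 g/eq = 400 eq = 400 mol HCl.
(b) Mass of HCl: 400 × 36.5 = 14,600 g.
(b) Mass of 26.1% solution: 14,600 / 0.261 = 55,940 g.
(b) Volume: 55,940 g ÷ 1.13 g/mL = 49,510 mL.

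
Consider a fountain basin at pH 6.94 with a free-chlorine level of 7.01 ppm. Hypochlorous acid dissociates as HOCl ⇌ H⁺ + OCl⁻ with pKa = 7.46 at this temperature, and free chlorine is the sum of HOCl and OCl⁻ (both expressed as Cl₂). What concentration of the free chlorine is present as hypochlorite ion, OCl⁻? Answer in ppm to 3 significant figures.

1.63 ppm

[OCl⁻]/[HOCl] = 10^(pH − pKa) = 10^(6.94 − 7.46) = 10^-0.52 = 0.302.
Fraction as HOCl = 1 / (1 + 0.302) = 0.7681.
OCl⁻ = (1 − 0.7681) × 7.01 ppm = 1.626 ppm.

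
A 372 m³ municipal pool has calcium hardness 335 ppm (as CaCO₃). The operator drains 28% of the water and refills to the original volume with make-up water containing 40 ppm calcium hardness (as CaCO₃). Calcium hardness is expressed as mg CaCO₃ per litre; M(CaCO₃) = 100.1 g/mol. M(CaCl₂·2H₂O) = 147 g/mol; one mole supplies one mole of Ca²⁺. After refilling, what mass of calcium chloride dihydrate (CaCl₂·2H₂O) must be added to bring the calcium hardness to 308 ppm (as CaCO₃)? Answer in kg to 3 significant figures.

30.4 kg

Volume: 372 m³ = 372,000 L.
After draining 28% and refilling: 335 × 0.72 + 40 × 0.28 = 252.4 ppm.
Deficit to target: 308 − 252.4 = 55.6 mg/L.
As CaCO₃: 55.6 mg/L × 372,000 L = 20,680 g; ÷ 100.1 = 206.6 mol Ca²⁺.
Mass: 206.6 × 147 = 30,370 g.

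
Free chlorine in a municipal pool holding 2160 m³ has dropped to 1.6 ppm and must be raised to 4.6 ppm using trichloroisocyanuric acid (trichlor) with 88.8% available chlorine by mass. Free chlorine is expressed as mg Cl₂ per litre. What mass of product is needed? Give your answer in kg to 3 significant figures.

Volume: 2160 m³ = 2,160,000 L.
Chlorine deficit: 4.6 − 1.6 = 3 ppm = 3 mg/L as Cl₂.
Cl₂ equivalent needed: 3 mg/L × 2,160,000 L = 6,480,000 mg = 6480 g.
Product at 88.8% available chlorine: 6480 / 0.888 = 7297 g.

7.30 kg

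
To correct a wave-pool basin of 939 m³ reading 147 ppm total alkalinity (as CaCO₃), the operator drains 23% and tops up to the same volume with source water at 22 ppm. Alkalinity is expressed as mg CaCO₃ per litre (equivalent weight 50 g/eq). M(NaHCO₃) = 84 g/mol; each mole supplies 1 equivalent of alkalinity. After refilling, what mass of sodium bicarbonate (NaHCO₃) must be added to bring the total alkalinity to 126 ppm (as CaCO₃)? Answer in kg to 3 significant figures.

12.2 kg

Volume: 939 m³ = 939,000 L.
After draining 23% and refilling: 147 × 0.77 + 22 × 0.23 = 118.25 ppm.
Deficit to target: 126 − 118.25 = 7.75 mg/L.
As CaCO₃: 7.75 mg/L × 939,000 L = 7277 g; ÷ 50 g/eq ÷ 1 = 145.5 mol NaHCO₃.
Mass: 145.5 × 84 = 12,230 g.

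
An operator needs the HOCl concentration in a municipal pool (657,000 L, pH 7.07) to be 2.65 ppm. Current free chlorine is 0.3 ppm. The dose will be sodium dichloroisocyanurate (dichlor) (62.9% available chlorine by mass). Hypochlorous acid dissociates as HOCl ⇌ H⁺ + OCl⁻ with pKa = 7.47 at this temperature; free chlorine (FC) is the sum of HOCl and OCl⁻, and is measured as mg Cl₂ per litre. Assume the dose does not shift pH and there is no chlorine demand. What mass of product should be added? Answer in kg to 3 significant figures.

3.56 kg

[OCl⁻]/[HOCl] = 10^(pH − pKa) = 10^(7.07 − 7.47) = 0.3981; fraction as HOCl = 1/(1 + 0.3981) = 0.7153.
Free chlorine required for 2.65 ppm HOCl: 2.65 / 0.7153 = 3.705 ppm.
FC to add: 3.705 − 0.3 = 3.405 mg/L as Cl₂.
Cl₂ equivalent: 3.405 mg/L × 657,000 L = 2237 g.
Product at 62.9% available Cl: 2237 / 0.629 = 3557 g.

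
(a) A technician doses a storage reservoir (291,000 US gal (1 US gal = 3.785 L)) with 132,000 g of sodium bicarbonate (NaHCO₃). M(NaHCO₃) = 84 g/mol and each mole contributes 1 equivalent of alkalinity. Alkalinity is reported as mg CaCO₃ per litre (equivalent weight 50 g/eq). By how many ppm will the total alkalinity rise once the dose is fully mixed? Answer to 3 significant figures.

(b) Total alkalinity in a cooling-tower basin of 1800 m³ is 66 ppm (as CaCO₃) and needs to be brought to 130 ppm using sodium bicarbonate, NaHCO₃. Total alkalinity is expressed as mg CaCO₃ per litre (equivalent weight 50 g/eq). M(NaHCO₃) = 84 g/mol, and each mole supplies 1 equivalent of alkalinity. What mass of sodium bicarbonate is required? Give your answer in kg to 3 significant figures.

(a) Volume: 291,000 US gal × 3.785 L/gal = 1,101,435 L.
(a) Moles of NaHCO₃: 132,000 g ÷ 84 g/mol = 1571 mol → 1571 eq of alkalinity.
(a) As CaCO₃: 1571 eq × 50 g/eq = 78,570 g.
(a) Rise: 78,570 g / 1,101,435 L × 1000 = 71.34 mg/L.

(b) Volume: 1800 m³ = 1,800,000 L.
(b) Alkalinity to add: (130 − 66) = 64 mg/L as CaCO₃ × 1,800,000 L = 115,200 g as CaCO₃.
(b) Equivalents: 115,200 g ÷ 50 g/eq = 2304 eq.
(b) NaHCO₃ supplies 1 eq per mole → 2304 mol.
(b) Mass: 2304 mol × 84 g/mol = 193,500 g.

(a) 71.3 ppm; (b) 194 kg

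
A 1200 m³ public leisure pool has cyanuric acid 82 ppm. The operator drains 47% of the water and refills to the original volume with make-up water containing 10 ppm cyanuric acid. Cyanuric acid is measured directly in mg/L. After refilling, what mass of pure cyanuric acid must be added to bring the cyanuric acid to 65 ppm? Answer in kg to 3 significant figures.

20.2 kg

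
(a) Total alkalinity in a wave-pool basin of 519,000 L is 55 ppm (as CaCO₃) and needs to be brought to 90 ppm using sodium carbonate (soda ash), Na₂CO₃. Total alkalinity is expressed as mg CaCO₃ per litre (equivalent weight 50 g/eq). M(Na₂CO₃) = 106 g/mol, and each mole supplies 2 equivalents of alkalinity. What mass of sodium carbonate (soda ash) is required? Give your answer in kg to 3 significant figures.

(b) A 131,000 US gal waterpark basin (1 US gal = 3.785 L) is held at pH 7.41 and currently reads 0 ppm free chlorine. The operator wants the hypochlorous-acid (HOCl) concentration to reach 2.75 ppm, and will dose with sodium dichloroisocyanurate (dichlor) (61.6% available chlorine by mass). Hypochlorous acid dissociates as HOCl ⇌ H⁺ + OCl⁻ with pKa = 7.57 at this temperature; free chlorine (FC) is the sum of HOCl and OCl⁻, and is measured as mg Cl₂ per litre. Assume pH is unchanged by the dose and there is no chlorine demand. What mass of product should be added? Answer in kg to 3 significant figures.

(a) 19.3 kg; (b) 3.74 kg

(a) Alkalinity to add: (90 − 55) = 35 mg/L as CaCO₃ × 519,000 L = 18,160 g as CaCO₃.
(a) Equivalents: 18,160 g ÷ 50 g/eq = 363.3 eq.
(a) Each mole of Na₂CO₃ supplies 2 eq, so 363.3 / 2 = 181.7 mol.
(a) Mass: 181.7 mol × 106 g/mol = 19,250 g.

(b) Volume: 131,000 US gal × 3.785 L/gal = 495,835 L.
(b) [OCl⁻]/[HOCl] = 10^(pH − pKa) = 10^(7.41 − 7.57) = 0.6918; fraction as HOCl = 1/(1 + 0.6918) = 0.5911.
(b) Free chlorine required for 2.75 ppm HOCl: 2.75 / 0.5911 = 4.653 ppm.
(b) FC to add: 4.653 − 0 = 4.653 mg/L as Cl₂.
(b) Cl₂ equivalent: 4.653 mg/L × 495,835 L = 2307 g.
(b) Product at 61.6% available Cl: 2307 / 0.616 = 3745 g.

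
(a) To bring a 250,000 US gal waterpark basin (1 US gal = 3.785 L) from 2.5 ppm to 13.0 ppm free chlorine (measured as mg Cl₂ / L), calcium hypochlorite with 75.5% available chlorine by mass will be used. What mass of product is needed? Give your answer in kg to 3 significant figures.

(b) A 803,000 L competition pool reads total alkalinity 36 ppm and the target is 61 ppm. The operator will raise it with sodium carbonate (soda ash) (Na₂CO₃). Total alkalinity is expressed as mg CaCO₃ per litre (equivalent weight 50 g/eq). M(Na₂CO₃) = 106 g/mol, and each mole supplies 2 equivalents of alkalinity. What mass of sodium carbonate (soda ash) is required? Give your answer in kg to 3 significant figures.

(a) 13.2 kg; (b) 21.3 kg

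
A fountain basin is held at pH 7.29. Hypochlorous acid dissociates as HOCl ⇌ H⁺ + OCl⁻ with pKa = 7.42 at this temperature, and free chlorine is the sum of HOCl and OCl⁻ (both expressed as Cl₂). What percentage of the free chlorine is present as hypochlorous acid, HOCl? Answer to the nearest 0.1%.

[OCl⁻]/[HOCl] = 10^(pH − pKa) = 10^(7.29 − 7.42) = 10^-0.13 = 0.7413.
Fraction as HOCl = 1 / (1 + 0.7413) = 0.5743.

57.4%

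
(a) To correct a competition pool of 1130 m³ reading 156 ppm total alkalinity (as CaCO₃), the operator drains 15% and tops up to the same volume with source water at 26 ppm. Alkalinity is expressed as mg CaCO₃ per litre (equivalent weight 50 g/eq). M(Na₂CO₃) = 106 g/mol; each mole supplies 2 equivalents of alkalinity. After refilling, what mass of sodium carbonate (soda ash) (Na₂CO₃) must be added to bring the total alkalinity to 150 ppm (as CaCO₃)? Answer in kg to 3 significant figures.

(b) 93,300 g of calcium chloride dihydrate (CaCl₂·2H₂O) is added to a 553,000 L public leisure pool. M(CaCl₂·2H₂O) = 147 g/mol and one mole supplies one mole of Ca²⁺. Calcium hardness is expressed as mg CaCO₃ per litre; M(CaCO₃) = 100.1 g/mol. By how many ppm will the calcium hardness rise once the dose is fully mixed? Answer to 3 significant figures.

(a) 16.2 kg; (b) 115 ppm

(a) Volume: 1130 m³ = 1,130,000 L.
(a) After draining 15% and refilling: 156 × 0.85 + 26 × 0.15 = 136.5 ppm.
(a) Deficit to target: 150 − 136.5 = 13.5 mg/L.
(a) As CaCO₃: 13.5 mg/L × 1,130,000 L = 15,260 g; ÷ 50 g/eq ÷ 2 = 152.6 mol Na₂CO₃.
(a) Mass: 152.6 × 106 = 16,170 g.

(b) Moles of Ca²⁺: 93,300 g ÷ 147 g/mol = 634.7 mol.
(b) As CaCO₃: 634.7 mol × 100.1 g/mol = 63,530 g.
(b) Rise: 63,530 g / 553,000 L × 1000 = 114.9 mg/L.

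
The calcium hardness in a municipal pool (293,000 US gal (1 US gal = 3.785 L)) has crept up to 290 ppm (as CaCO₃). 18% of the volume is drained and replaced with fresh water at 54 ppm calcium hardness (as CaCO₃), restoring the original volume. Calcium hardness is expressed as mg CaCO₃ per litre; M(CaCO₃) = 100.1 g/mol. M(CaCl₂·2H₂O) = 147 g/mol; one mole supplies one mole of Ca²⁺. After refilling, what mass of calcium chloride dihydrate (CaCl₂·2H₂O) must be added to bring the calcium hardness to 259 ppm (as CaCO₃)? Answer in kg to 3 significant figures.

18.7 kg

Volume: 293,000 US gal × 3.785 L/gal = 1,109,005 L.
After draining 18% and refilling: 290 × 0.82 + 54 × 0.18 = 247.52 ppm.
Deficit to target: 259 − 247.52 = 11.48 mg/L.
As CaCO₃: 11.48 mg/L × 1,109,005 L = 12,730 g; ÷ 100.1 = 127.2 mol Ca²⁺.
Mass: 127.2 × 147 = 18,700 g.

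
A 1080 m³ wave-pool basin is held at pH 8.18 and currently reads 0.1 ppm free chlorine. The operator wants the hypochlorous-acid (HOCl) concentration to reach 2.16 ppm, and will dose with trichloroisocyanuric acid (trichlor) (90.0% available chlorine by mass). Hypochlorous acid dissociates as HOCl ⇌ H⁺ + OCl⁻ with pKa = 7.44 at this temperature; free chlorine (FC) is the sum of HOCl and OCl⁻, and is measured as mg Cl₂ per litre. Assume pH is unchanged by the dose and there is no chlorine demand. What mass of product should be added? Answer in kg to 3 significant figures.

Volume: 1080 m³ = 1,080,000 L.
[OCl⁻]/[HOCl] = 10^(pH − pKa) = 10^(8.18 − 7.44) = 5.495; fraction as HOCl = 1/(1 + 5.495) = 0.154.
Free chlorine required for 2.16 ppm HOCl: 2.16 / 0.154 = 14.03 ppm.
FC to add: 14.03 − 0.1 = 13.93 mg/L as Cl₂.
Cl₂ equivalent: 13.93 mg/L × 1,080,000 L = 15,040 g.
Product at 90.0% available Cl: 15,040 / 0.9 = 16,720 g.

16.7 kg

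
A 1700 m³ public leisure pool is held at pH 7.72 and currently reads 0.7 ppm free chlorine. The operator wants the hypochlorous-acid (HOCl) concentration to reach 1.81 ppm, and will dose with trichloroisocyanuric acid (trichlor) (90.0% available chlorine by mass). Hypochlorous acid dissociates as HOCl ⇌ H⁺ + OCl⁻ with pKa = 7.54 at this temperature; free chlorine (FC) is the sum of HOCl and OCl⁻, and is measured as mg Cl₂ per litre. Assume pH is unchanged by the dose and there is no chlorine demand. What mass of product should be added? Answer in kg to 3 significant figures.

Volume: 1700 m³ = 1,700,000 L.
[OCl⁻]/[HOCl] = 10^(pH − pKa) = 10^(7.72 − 7.54) = 1.514; fraction as HOCl = 1/(1 + 1.514) = 0.3978.
Free chlorine required for 1.81 ppm HOCl: 1.81 / 0.3978 = 4.55 ppm.
FC to add: 4.55 − 0.7 = 3.85 mg/L as Cl₂.
Cl₂ equivalent: 3.85 mg/L × 1,700,000 L = 6544 g.
Product at 90.0% available Cl: 6544 / 0.9 = 7271 g.

7.27 kg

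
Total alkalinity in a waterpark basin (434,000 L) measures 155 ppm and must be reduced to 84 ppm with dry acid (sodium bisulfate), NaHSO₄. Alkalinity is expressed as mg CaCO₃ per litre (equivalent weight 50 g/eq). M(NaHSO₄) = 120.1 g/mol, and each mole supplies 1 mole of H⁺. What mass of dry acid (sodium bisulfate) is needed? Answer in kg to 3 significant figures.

Alkalinity to neutralize: (155 − 84) = 71 mg/L as CaCO₃ × 434,000 L = 30,810 g as CaCO₃.
Equivalents of H⁺ required: 30,810 ÷ 50 g/eq = 616.3 eq = 616.3 mol NaHSO₄.
Mass of NaHSO₄: 616.3 × 120.1 = 74,020 g.

74.0 kg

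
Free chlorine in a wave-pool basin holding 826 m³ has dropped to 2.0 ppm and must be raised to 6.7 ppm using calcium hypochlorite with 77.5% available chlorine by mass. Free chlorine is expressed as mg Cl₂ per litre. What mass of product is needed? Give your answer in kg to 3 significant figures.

Volume: 826 m³ = 826,000 L.
Chlorine deficit: 6.7 − 2.0 = 4.7 ppm = 4.7 mg/L as Cl₂.
Cl₂ equivalent needed: 4.7 mg/L × 826,000 L = 3,882,000 mg = 3882 g.
Product at 77.5% available chlorine: 3882 / 0.775 = 5009 g.

5.01 kg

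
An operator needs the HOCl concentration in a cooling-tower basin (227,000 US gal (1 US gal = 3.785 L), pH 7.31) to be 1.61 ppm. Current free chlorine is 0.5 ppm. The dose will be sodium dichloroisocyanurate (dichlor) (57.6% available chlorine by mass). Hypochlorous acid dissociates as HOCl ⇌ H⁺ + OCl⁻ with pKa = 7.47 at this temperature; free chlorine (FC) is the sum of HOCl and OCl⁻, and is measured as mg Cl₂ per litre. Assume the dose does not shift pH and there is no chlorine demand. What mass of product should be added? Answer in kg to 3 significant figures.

Volume: 227,000 US gal × 3.785 L/gal = 859,195 L.
[OCl⁻]/[HOCl] = 10^(pH − pKa) = 10^(7.31 − 7.47) = 0.6918; fraction as HOCl = 1/(1 + 0.6918) = 0.5911.
Free chlorine required for 1.61 ppm HOCl: 1.61 / 0.5911 = 2.724 ppm.
FC to add: 2.724 − 0.5 = 2.224 mg/L as Cl₂.
Cl₂ equivalent: 2.224 mg/L × 859,195 L = 1911 g.
Product at 57.6% available Cl: 1911 / 0.576 = 3317 g.

3.32 kg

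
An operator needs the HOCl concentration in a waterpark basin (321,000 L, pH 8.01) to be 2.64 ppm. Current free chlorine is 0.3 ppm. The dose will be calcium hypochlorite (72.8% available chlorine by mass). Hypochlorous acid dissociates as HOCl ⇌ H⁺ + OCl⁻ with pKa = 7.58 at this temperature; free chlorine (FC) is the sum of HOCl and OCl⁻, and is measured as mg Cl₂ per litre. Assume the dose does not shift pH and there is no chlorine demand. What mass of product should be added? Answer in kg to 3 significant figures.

[OCl⁻]/[HOCl] = 10^(pH − pKa) = 10^(8.01 − 7.58) = 2.692; fraction as HOCl = 1/(1 + 2.692) = 0.2709.
Free chlorine required for 2.64 ppm HOCl: 2.64 / 0.2709 = 9.746 ppm.
FC to add: 9.746 − 0.3 = 9.446 mg/L as Cl₂.
Cl₂ equivalent: 9.446 mg/L × 321,000 L = 3032 g.
Product at 72.8% available Cl: 3032 / 0.728 = 4165 g.

4.16 kg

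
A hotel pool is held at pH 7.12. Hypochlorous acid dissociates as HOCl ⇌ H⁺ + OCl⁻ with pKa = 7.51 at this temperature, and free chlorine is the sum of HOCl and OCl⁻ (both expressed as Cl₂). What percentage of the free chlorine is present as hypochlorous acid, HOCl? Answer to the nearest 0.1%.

71.1%

[OCl⁻]/[HOCl] = 10^(pH − pKa) = 10^(7.12 − 7.51) = 10^-0.39 = 0.4074.
Fraction as HOCl = 1 / (1 + 0.4074) = 0.7105.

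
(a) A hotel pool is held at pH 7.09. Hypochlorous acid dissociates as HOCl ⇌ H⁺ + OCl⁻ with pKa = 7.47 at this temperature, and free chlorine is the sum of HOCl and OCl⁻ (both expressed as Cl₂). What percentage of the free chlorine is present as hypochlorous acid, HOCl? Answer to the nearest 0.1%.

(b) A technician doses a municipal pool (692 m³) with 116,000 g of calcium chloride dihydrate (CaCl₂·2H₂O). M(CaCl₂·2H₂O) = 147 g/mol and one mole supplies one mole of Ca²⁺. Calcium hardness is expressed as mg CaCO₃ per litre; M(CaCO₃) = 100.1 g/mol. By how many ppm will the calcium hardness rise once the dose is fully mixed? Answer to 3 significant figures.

(a) 70.6%; (b) 114 ppm

(a) [OCl⁻]/[HOCl] = 10^(pH − pKa) = 10^(7.09 − 7.47) = 10^-0.38 = 0.4169.
(a) Fraction as HOCl = 1 / (1 + 0.4169) = 0.7058.

(b) Volume: 692 m³ = 692,000 L.
(b) Moles of Ca²⁺: 116,000 g ÷ 147 g/mol = 789.1 mol.
(b) As CaCO₃: 789.1 mol × 100.1 g/mol = 78,990 g.
(b) Rise: 78,990 g / 692,000 L × 1000 = 114.1 mg/L.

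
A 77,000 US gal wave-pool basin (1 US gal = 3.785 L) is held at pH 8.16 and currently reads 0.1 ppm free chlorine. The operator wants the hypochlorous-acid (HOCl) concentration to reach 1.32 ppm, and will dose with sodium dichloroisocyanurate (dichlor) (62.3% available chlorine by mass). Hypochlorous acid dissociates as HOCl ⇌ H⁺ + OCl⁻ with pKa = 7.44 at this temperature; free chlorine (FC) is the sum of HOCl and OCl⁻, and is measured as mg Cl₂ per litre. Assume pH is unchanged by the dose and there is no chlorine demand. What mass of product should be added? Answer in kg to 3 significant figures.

Volume: 77,000 US gal × 3.785 L/gal = 291,445 L.
[OCl⁻]/[HOCl] = 10^(pH − pKa) = 10^(8.16 − 7.44) = 5.248; fraction as HOCl = 1/(1 + 5.248) = 0.16.
Free chlorine required for 1.32 ppm HOCl: 1.32 / 0.16 = 8.247 ppm.
FC to add: 8.247 − 0.1 = 8.147 mg/L as Cl₂.
Cl₂ equivalent: 8.147 mg/L × 291,445 L = 2375 g.
Product at 62.3% available Cl: 2375 / 0.623 = 3811 g.

3.81 kg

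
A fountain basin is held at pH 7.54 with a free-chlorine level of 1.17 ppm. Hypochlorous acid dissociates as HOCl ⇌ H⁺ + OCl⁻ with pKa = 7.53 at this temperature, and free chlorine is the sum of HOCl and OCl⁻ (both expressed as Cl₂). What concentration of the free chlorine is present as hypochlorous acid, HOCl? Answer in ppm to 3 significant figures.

[OCl⁻]/[HOCl] = 10^(pH − pKa) = 10^(7.54 − 7.53) = 10^0.01 = 1.023.
Fraction as HOCl = 1 / (1 + 1.023) = 0.4942.
HOCl = 0.4942 × 1.17 ppm = 0.5783 ppm.

0.578 ppm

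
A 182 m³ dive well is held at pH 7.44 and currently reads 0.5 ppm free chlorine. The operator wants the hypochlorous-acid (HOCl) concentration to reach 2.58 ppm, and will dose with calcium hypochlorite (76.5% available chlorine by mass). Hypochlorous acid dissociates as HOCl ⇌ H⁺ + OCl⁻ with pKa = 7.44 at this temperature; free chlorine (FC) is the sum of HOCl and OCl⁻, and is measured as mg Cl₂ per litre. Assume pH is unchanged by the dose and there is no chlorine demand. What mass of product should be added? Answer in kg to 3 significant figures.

Volume: 182 m³ = 182,000 L.
[OCl⁻]/[HOCl] = 10^(pH − pKa) = 10^(7.44 − 7.44) = 1; fraction as HOCl = 1/(1 + 1) = 0.5.
Free chlorine required for 2.58 ppm HOCl: 2.58 / 0.5 = 5.16 ppm.
FC to add: 5.16 − 0.5 = 4.66 mg/L as Cl₂.
Cl₂ equivalent: 4.66 mg/L × 182,000 L = 848.1 g.
Product at 76.5% available Cl: 848.1 / 0.765 = 1109 g.

1.11 kg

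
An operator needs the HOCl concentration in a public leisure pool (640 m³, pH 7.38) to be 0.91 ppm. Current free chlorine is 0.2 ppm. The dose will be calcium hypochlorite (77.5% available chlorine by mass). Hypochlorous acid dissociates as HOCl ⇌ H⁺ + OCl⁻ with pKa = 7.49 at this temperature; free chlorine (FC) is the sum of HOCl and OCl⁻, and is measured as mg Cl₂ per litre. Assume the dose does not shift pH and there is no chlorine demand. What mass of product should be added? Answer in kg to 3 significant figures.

Volume: 640 m³ = 640,000 L.
[OCl⁻]/[HOCl] = 10^(pH − pKa) = 10^(7.38 − 7.49) = 0.7762; fraction as HOCl = 1/(1 + 0.7762) = 0.563.
Free chlorine required for 0.91 ppm HOCl: 0.91 / 0.563 = 1.616 ppm.
FC to add: 1.616 − 0.2 = 1.416 mg/L as Cl₂.
Cl₂ equivalent: 1.416 mg/L × 640,000 L = 906.5 g.
Product at 77.5% available Cl: 906.5 / 0.775 = 1170 g.

1.17 kg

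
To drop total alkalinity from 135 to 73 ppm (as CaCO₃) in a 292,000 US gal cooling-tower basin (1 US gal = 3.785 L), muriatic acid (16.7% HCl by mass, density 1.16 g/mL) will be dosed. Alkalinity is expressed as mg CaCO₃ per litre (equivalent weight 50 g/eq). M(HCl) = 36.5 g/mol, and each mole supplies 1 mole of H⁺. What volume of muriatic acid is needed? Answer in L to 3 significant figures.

258 L

Volume: 292,000 US gal × 3.785 L/gal = 1,105,220 L.
Alkalinity to neutralize: (135 − 73) = 62 mg/L as CaCO₃ × 1,105,220 L = 68,520 g as CaCO₃.
Equivalents of H⁺ required: 68,520 ÷ 50 g/eq = 1370 eq = 1370 mol HCl.
Mass of HCl: 1370 × 36.5 = 50,020 g.
Mass of 16.7% solution: 50,020 / 0.167 = 299,500 g.
Volume: 299,500 g ÷ 1.16 g/mL = 258,200 mL.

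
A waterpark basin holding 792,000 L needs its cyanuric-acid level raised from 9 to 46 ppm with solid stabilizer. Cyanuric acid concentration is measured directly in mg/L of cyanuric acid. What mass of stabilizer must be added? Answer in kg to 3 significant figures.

CYA to add: (46 − 9) = 37 mg/L × 792,000 L = 29,300 g cyanuric acid.

29.3 kg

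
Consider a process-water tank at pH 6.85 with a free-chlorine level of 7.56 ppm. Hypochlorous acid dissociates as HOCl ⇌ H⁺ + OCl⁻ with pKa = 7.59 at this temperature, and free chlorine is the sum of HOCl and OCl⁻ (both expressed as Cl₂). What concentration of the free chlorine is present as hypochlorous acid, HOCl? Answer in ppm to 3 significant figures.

6.40 ppm

[OCl⁻]/[HOCl] = 10^(pH − pKa) = 10^(6.85 − 7.59) = 10^-0.74 = 0.182.
Fraction as HOCl = 1 / (1 + 0.182) = 0.846.
HOCl = 0.846 × 7.56 ppm = 6.396 ppm.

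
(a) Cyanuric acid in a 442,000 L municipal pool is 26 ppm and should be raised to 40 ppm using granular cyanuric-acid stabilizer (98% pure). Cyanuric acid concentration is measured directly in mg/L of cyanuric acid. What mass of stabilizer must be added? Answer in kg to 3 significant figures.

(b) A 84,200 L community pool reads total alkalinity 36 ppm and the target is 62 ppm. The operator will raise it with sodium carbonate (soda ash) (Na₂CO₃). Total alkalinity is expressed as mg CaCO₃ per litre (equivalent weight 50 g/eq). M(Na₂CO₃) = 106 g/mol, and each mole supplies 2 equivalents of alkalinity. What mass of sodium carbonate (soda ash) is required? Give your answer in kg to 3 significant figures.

(a) CYA to add: (40 − 26) = 14 mg/L × 442,000 L = 6188 g cyanuric acid.
(a) At 98% purity: 6188 / 0.98 = 6314 g product.

(b) Alkalinity to add: (62 − 36) = 26 mg/L as CaCO₃ × 84,200 L = 2189 g as CaCO₃.
(b) Equivalents: 2189 g ÷ 50 g/eq = 43.78 eq.
(b) Each mole of Na₂CO₃ supplies 2 eq, so 43.78 / 2 = 21.89 mol.
(b) Mass: 21.89 mol × 106 g/mol = 2321 g.

(a) 6.31 kg; (b) 2.32 kg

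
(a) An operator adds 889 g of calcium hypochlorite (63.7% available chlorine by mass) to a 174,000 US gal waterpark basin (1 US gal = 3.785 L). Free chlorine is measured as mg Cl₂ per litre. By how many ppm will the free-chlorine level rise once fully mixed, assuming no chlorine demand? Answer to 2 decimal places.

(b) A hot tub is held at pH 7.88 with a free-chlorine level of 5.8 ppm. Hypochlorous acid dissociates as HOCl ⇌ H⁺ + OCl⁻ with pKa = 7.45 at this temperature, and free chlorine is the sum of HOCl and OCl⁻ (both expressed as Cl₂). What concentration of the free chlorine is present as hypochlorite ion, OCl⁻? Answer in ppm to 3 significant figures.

(a) 0.86 ppm; (b) 4.23 ppm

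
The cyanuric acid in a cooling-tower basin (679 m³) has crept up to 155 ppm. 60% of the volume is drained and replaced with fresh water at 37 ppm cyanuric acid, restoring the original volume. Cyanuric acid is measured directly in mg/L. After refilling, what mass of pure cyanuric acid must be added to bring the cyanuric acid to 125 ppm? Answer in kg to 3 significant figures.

27.7 kg

Volume: 679 m³ = 679,000 L.
After draining 60% and refilling: 155 × 0.40 + 37 × 0.60 = 84.2 ppm.
Deficit to target: 125 − 84.2 = 40.8 mg/L.
Mass: 40.8 mg/L × 679,000 L = 27,700 g cyanuric acid.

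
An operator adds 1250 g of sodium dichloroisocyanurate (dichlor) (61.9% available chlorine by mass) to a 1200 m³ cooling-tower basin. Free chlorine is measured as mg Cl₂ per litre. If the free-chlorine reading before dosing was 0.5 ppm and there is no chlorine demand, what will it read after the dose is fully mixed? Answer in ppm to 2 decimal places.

Volume: 1200 m³ = 1,200,000 L.
Available chlorine delivered: 1250 g × 0.619 = 773.8 g as Cl₂.
Concentration rise: 773.8 g / 1,200,000 L = 0.6448 mg/L = 0.64 ppm.
Final FC: 0.5 + 0.64 = 1.14 ppm.

1.14 ppm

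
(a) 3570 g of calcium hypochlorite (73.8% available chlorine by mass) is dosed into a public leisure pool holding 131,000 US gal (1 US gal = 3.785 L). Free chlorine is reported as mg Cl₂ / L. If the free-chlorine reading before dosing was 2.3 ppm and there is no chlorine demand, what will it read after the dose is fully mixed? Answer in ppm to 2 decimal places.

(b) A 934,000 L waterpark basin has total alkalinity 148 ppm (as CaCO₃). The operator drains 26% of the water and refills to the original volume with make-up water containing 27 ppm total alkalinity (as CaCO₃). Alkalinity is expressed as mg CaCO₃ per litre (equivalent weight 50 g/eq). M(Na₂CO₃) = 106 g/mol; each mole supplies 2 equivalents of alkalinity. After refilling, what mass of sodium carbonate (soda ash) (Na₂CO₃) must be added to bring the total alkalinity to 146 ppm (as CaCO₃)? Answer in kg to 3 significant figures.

(a) 7.61 ppm; (b) 29.2 kg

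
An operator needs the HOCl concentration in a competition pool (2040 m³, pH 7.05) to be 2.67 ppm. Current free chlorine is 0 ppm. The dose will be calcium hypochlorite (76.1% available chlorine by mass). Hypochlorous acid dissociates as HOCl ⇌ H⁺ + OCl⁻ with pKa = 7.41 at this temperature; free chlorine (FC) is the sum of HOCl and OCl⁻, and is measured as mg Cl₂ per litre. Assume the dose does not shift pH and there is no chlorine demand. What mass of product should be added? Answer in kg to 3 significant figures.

10.3 kg

Volume: 2040 m³ = 2,040,000 L.
[OCl⁻]/[HOCl] = 10^(pH − pKa) = 10^(7.05 − 7.41) = 0.4365; fraction as HOCl = 1/(1 + 0.4365) = 0.6961.
Free chlorine required for 2.67 ppm HOCl: 2.67 / 0.6961 = 3.835 ppm.
FC to add: 3.835 − 0 = 3.835 mg/L as Cl₂.
Cl₂ equivalent: 3.835 mg/L × 2,040,000 L = 7824 g.
Product at 76.1% available Cl: 7824 / 0.761 = 10,280 g.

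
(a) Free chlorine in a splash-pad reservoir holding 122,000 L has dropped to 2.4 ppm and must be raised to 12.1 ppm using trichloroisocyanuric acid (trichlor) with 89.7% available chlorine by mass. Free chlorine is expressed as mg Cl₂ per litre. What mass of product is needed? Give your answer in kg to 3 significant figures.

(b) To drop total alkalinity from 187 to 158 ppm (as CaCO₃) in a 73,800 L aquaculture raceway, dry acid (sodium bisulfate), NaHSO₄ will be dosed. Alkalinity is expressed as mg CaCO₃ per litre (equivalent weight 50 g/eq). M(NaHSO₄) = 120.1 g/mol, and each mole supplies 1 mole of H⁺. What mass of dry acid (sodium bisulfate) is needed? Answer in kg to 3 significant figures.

(a) 1.32 kg; (b) 5.14 kg

(a) Chlorine deficit: 12.1 − 2.4 = 9.7 ppm = 9.7 mg/L as Cl₂.
(a) Cl₂ equivalent needed: 9.7 mg/L × 122,000 L = 1,183,000 mg = 1183 g.
(a) Product at 89.7% available chlorine: 1183 / 0.897 = 1319 g.

(b) Alkalinity to neutralize: (187 − 158) = 29 mg/L as CaCO₃ × 73,800 L = 2140 g as CaCO₃.
(b) Equivalents of H⁺ required: 2140 ÷ 50 g/eq = 42.8 eq = 42.8 mol NaHSO₄.
(b) Mass of NaHSO₄: 42.8 × 120.1 = 5141 g.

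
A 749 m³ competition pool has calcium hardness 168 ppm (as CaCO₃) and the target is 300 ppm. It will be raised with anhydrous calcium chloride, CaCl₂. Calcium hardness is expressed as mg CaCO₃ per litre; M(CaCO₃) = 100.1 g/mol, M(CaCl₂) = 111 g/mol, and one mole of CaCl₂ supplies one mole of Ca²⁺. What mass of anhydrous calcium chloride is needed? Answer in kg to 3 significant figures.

Volume: 749 m³ = 749,000 L.
Hardness to add: (300 − 168) = 132 mg/L as CaCO₃ × 749,000 L = 98,870 g as CaCO₃.
Moles of Ca²⁺ (1 mol Ca²⁺ ≡ 1 mol CaCO₃): 98,870 / 100.1 g/mol = 987.7 mol.
Mass of CaCl₂: 987.7 × 111 = 109,600 g.

110 kg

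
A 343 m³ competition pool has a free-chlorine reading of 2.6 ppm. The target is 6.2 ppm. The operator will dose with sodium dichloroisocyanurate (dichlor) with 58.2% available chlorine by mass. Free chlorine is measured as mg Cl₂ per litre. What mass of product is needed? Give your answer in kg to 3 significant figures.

2.12 kg

Volume: 343 m³ = 343,000 L.
Chlorine deficit: 6.2 − 2.6 = 3.6 ppm = 3.6 mg/L as Cl₂.
Cl₂ equivalent needed: 3.6 mg/L × 343,000 L = 1,235,000 mg = 1235 g.
Product at 58.2% available chlorine: 1235 / 0.582 = 2122 g.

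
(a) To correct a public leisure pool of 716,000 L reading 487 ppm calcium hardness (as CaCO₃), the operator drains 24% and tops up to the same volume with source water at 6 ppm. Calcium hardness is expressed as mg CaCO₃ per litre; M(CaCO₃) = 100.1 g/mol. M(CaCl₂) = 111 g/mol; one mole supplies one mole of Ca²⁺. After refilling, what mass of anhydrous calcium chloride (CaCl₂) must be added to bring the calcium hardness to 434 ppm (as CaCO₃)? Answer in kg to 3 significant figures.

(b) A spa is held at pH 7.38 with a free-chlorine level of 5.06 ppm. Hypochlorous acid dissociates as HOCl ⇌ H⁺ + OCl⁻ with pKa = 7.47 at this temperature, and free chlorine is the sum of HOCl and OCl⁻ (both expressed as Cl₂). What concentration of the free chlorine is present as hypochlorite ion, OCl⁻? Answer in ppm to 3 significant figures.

(a) After draining 24% and refilling: 487 × 0.76 + 6 × 0.24 = 371.56 ppm.
(a) Deficit to target: 434 − 371.56 = 62.44 mg/L.
(a) As CaCO₃: 62.44 mg/L × 716,000 L = 44,710 g; ÷ 100.1 = 446.6 mol Ca²⁺.
(a) Mass: 446.6 × 111 = 49,580 g.

(b) [OCl⁻]/[HOCl] = 10^(pH − pKa) = 10^(7.38 − 7.47) = 10^-0.09 = 0.8128.
(b) Fraction as HOCl = 1 / (1 + 0.8128) = 0.5516.
(b) OCl⁻ = (1 − 0.5516) × 5.06 ppm = 2.269 ppm.

(a) 49.6 kg; (b) 2.27 ppm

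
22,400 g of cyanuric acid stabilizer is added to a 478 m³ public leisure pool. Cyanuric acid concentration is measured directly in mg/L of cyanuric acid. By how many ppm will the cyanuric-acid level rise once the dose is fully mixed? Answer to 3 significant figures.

Volume: 478 m³ = 478,000 L.
Rise: 22,400 g / 478,000 L × 1000 = 46.86 mg/L.

46.9 ppm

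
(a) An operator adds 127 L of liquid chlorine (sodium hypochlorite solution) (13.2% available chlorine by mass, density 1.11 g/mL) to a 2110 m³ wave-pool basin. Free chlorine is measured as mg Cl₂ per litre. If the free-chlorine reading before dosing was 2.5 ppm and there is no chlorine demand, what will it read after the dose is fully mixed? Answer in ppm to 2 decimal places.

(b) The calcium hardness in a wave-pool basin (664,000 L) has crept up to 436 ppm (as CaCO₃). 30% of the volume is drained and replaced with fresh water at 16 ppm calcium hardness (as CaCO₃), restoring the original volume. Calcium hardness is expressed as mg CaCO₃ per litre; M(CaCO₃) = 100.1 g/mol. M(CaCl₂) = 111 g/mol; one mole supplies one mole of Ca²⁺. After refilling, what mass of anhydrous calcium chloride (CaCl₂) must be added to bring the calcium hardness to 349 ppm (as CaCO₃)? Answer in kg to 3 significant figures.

(a) 11.32 ppm; (b) 28.7 kg

(a) Volume: 2110 m³ = 2,110,000 L.
(a) Mass of solution: 127 L × 1000 mL/L × 1.11 g/mL = 141,000 g.
(a) Available chlorine delivered: 141,000 g × 0.132 = 18,610 g as Cl₂.
(a) Concentration rise: 18,610 g / 2,110,000 L = 8.819 mg/L = 8.82 ppm.
(a) Final FC: 2.5 + 8.82 = 11.32 ppm.

(b) After draining 30% and refilling: 436 × 0.70 + 16 × 0.30 = 310 ppm.
(b) Deficit to target: 349 − 310 = 39 mg/L.
(b) As CaCO₃: 39 mg/L × 664,000 L = 25,900 g; ÷ 100.1 = 258.7 mol Ca²⁺.
(b) Mass: 258.7 × 111 = 28,720 g.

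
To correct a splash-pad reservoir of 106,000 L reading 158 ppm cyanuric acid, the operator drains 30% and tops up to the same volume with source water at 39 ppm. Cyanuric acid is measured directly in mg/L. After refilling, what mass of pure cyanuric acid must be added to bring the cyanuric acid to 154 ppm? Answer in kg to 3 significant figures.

3.36 kg

After draining 30% and refilling: 158 × 0.70 + 39 × 0.30 = 122.3 ppm.
Deficit to target: 154 − 122.3 = 31.7 mg/L.
Mass: 31.7 mg/L × 106,000 L = 3360 g cyanuric acid.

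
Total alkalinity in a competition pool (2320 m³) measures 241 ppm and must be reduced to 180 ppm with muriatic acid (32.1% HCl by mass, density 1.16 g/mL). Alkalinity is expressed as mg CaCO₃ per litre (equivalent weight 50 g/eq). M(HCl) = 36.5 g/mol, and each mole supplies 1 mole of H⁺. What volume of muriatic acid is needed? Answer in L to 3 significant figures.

277 L

Volume: 2320 m³ = 2,320,000 L.
Alkalinity to neutralize: (241 − 180) = 61 mg/L as CaCO₃ × 2,320,000 L = 141,500 g as CaCO₃.
Equivalents of H⁺ required: 141,500 ÷ 50 g/eq = 2830 eq = 2830 mol HCl.
Mass of HCl: 2830 × 36.5 = 103,300 g.
Mass of 32.1% solution: 103,300 / 0.321 = 321,800 g.
Volume: 321,800 g ÷ 1.16 g/mL = 277,400 mL.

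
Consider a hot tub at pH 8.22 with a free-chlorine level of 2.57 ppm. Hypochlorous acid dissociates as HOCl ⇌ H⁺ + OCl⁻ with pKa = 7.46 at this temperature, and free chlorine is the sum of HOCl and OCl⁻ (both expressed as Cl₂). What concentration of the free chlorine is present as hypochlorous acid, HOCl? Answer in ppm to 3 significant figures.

0.380 ppm

[OCl⁻]/[HOCl] = 10^(pH − pKa) = 10^(8.22 − 7.46) = 10^0.76 = 5.754.
Fraction as HOCl = 1 / (1 + 5.754) = 0.1481.
HOCl = 0.1481 × 2.57 ppm = 0.3805 ppm.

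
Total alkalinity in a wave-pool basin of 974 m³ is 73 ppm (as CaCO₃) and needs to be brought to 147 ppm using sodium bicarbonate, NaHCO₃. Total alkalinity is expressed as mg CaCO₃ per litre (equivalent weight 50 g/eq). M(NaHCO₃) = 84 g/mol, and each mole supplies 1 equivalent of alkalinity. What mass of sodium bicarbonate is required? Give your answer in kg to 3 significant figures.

121 kg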